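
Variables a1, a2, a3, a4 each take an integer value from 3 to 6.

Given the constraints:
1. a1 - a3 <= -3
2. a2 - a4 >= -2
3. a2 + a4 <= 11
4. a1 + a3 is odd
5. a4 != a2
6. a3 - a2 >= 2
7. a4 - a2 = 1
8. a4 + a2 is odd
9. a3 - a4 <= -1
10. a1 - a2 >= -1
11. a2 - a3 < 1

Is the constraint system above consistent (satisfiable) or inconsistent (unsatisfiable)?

Unsatisfiable

Constraints 1, 2, 9, and 10 give a1 − a2 ≥ -1, a2 − a4 ≥ -2, a4 − a3 ≥ 1, a3 − a1 ≥ 3.
Adding all 4 inequalities: the left sides telescope to 0, and the right sides sum to (-1) + (-2) + 1 + 3 = 1. So 0 ≥ 1, which is false.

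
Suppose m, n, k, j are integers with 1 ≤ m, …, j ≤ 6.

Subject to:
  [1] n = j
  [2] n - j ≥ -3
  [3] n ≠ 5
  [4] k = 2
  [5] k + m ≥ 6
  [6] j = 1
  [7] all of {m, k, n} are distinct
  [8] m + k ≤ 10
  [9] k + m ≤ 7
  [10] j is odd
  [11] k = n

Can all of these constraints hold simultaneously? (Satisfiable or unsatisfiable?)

Unsatisfiable

Constraint 4 fixes k = 2 and constraint 6 fixes j = 1. Constraints 1 and 11 give k = n = j, so k = j. But 2 ≠ 1 — contradiction.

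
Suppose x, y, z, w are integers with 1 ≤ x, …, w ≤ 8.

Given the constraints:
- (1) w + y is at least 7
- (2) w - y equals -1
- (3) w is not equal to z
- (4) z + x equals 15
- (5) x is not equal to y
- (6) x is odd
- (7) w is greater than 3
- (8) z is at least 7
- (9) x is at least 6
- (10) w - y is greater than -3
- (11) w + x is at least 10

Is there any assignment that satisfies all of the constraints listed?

Satisfiable

Setting (x, y, z, w) = (7, 5, 8, 4) satisfies everything: constraint 1: w + y = 9; constraint 2: w - y = -1, and the others follow.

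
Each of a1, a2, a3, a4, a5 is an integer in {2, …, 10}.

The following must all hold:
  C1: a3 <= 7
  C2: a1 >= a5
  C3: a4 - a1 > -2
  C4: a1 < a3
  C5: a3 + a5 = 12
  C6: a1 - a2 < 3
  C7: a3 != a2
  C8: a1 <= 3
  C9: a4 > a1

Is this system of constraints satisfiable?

From constraint 1: a3 ≤ 7. From constraints 2 and 8: a5 ≤ a1 ≤ 3. Hence a3 + a5 ≤ 10. But constraint 5 requires a3 + a5 = 12, and 12 > 10. Contradiction.

Unsatisfiable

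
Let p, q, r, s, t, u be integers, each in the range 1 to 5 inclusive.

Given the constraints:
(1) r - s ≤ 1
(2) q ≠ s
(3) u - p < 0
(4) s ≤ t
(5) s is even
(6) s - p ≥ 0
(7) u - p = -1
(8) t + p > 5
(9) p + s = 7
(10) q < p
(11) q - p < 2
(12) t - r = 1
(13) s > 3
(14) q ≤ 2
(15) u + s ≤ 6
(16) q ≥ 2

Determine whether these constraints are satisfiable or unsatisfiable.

The assignment p = 3, q = 2, r = 4, s = 4, t = 5, u = 2 works:
  constraint 1 holds since r - s = 0.
  constraint 3 holds since u - p = -1.
The rest check out directly.

Satisfiable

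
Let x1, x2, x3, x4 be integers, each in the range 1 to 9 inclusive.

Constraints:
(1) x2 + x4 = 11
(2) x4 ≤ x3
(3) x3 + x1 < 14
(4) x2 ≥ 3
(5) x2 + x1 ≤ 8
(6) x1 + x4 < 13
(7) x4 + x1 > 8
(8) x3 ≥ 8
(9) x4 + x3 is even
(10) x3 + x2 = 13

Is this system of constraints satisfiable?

Satisfiable

One satisfying assignment is x1 = 3, x2 = 4, x3 = 9, x4 = 7.
For the less obvious constraints — constraint 1: x2 + x4 = 11; constraint 3: x3 + x1 = 12; constraint 5: x2 + x1 = 7 — and the others hold by inspection.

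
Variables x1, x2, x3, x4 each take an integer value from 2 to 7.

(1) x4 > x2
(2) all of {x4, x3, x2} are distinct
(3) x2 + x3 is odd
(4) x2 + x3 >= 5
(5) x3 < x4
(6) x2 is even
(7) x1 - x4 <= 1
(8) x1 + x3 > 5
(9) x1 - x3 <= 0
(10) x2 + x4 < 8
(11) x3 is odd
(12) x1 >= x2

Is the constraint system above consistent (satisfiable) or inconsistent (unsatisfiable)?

Satisfiable

Setting (x1, x2, x3, x4) = (3, 2, 3, 4) satisfies everything: constraint 4: x2 + x3 = 5; constraint 7: x1 - x4 = -1; constraint 8: x1 + x3 = 6, and the others follow.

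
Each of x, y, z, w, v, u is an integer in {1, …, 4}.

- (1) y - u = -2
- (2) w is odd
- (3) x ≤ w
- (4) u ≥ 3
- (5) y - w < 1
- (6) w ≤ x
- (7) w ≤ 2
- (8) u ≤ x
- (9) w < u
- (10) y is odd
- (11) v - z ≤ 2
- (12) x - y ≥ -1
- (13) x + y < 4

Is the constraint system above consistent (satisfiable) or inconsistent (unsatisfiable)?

From constraints 4 and 8: x ≥ u and u ≥ 3, so x ≥ 3. From constraints 3 and 7: x ≤ w and w ≤ 2, so x ≤ 2. But 2 < 3, so no value of x works.

Unsatisfiable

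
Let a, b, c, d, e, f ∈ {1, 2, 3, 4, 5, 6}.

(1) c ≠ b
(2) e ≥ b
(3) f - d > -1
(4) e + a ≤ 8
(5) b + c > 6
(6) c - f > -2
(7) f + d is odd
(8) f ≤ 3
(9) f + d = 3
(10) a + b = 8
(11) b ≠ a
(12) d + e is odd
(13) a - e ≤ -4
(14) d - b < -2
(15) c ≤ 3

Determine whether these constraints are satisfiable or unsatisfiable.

The assignment a = 2, b = 6, c = 1, d = 1, e = 6, f = 2 works:
  constraint 3 holds since f - d = 1.
  constraint 4 holds since e + a = 8.
The rest check out directly.

Satisfiable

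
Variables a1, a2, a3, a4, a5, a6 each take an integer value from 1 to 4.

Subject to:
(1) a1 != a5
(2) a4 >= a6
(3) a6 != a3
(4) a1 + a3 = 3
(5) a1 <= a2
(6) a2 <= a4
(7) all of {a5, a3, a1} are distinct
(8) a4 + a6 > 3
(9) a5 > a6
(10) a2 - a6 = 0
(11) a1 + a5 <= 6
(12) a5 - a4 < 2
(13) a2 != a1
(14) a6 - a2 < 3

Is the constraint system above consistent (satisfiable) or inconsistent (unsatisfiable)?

Try a1 = 2, a2 = 3, a3 = 1, a4 = 3, a5 = 4, a6 = 3.
Check constraint 4: a1 + a3 = 3; constraint 8: a4 + a6 = 6. The remaining constraints are straightforward to verify.

Satisfiable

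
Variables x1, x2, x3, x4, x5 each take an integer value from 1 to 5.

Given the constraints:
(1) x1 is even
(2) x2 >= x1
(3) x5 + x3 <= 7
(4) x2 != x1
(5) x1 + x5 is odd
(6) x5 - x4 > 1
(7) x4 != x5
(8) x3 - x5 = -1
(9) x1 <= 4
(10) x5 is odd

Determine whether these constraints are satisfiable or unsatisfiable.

Satisfiable

Try x1 = 2, x2 = 5, x3 = 2, x4 = 1, x5 = 3.
Check constraint 3: x5 + x3 = 5; constraint 6: x5 - x4 = 2; constraint 8: x3 - x5 = -1. The remaining constraints are straightforward to verify.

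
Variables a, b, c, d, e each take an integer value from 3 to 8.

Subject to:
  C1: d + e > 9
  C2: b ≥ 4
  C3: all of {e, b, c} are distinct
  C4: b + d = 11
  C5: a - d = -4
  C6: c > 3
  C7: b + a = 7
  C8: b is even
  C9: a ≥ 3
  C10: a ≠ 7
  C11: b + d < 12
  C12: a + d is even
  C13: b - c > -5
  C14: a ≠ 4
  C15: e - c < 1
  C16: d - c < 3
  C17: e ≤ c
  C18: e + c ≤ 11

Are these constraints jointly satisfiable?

The assignment a = 3, b = 4, c = 6, d = 7, e = 5 works:
  constraint 1 holds since d + e = 12.
  constraint 4 holds since b + d = 11.
The rest check out directly.

Satisfiable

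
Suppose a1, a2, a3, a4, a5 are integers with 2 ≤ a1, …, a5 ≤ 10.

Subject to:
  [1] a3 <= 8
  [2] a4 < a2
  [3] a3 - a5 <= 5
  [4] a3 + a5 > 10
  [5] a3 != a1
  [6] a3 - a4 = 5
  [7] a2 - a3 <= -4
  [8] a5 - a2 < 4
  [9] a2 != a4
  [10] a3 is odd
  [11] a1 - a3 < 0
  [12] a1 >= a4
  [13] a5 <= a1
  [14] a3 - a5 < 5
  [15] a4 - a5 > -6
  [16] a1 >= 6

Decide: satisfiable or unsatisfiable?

Try a1 = 6, a2 = 3, a3 = 7, a4 = 2, a5 = 5.
Check constraint 3: a3 - a5 = 2; constraint 4: a3 + a5 = 12; constraint 6: a3 - a4 = 5. The remaining constraints are straightforward to verify.

Satisfiable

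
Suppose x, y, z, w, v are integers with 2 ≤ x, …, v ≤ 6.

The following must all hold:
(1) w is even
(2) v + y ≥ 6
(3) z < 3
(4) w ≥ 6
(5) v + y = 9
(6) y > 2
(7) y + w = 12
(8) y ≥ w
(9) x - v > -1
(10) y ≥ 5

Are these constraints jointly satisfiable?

Setting (x, y, z, w, v) = (3, 6, 2, 6, 3) satisfies everything: constraint 2: v + y = 9; constraint 5: v + y = 9, and the others follow.

Satisfiable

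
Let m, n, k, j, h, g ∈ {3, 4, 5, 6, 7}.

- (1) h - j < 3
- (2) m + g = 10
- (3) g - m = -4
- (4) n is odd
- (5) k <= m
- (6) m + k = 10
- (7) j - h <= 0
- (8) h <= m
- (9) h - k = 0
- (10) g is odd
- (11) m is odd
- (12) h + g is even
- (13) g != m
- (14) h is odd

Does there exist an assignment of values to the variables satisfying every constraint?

Satisfiable

Setting (m, n, k, j, h, g) = (7, 3, 3, 3, 3, 3) satisfies everything: constraint 1: h - j = 0; constraint 2: m + g = 10; constraint 3: g - m = -4, and the others follow.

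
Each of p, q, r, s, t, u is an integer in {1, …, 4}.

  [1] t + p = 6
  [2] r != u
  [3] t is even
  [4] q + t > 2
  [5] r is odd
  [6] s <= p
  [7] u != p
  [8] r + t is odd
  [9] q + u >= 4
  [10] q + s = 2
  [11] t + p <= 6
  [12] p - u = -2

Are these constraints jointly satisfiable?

Setting (p, q, r, s, t, u) = (2, 1, 3, 1, 4, 4) satisfies everything: constraint 1: t + p = 6; constraint 4: q + t = 5, and the others follow.

Satisfiable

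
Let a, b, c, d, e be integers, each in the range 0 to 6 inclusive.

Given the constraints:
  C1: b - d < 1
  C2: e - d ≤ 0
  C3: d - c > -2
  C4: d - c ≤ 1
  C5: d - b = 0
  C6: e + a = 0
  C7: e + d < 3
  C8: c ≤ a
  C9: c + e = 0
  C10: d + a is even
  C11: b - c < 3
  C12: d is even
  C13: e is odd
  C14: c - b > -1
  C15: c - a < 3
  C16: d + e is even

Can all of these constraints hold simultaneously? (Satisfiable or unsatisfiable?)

Unsatisfiable

Constraint 12 makes d even and constraint 13 makes e odd, so d + e must be odd. Constraint 16 says d + e is even — contradiction.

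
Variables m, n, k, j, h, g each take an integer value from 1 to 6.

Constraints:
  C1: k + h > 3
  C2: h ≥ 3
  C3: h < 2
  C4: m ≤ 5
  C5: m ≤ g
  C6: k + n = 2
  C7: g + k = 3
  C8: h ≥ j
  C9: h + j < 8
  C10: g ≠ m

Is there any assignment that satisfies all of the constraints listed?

Unsatisfiable

From constraint 2: h ≥ 3. From constraint 3: h ≤ 1. But 1 < 3, so no value of h works.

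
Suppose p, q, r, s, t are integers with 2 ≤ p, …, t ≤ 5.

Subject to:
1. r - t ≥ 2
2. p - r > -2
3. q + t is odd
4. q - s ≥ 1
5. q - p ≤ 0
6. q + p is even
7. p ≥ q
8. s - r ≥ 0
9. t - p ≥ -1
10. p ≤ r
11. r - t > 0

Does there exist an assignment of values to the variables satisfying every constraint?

Constraints 1, 4, 5, 8, and 9 give p − q ≥ 0, q − s ≥ 1, s − r ≥ 0, r − t ≥ 2, t − p ≥ -1.
Adding all 5 inequalities: the left sides telescope to 0, and the right sides sum to 0 + 1 + 0 + 2 + (-1) = 2. So 0 ≥ 2, which is false.

Unsatisfiable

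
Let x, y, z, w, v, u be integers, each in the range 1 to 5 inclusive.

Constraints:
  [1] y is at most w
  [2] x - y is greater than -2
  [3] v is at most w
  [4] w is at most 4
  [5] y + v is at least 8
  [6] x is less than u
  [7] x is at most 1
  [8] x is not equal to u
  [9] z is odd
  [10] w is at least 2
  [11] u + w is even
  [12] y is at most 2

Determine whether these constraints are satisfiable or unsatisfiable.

From constraint 12: y ≤ 2. From constraints 3 and 4: v ≤ w ≤ 4. Hence y + v ≤ 6. But constraint 5 requires y + v ≥ 8, and 8 > 6. Contradiction.

Unsatisfiable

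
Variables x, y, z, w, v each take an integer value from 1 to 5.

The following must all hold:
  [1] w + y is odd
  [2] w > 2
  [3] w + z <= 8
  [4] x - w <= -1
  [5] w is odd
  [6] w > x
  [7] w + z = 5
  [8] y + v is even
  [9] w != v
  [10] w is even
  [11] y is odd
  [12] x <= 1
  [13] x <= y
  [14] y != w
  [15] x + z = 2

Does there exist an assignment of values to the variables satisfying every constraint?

Constraint 5 makes w odd and constraint 11 makes y odd, so w + y must be even. Constraint 1 says w + y is odd — contradiction.

Unsatisfiable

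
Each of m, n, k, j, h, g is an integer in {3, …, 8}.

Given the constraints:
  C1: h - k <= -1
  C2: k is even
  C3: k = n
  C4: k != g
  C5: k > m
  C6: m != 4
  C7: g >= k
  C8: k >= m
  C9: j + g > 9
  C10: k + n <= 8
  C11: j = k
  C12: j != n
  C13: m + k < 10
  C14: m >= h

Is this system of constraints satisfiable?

Unsatisfiable

From constraints 3 and 11, j = k = n, so j = n. But constraint 12 says j ≠ n. Contradiction.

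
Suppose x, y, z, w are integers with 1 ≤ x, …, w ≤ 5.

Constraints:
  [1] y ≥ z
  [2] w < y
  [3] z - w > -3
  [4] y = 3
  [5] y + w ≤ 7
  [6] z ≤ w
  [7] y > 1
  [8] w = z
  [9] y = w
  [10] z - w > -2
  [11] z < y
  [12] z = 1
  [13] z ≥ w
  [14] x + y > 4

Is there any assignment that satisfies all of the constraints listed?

Constraint 4 fixes y = 3 and constraint 12 fixes z = 1. Constraints 8 and 9 give y = w = z, so y = z. But 3 ≠ 1 — contradiction.

Unsatisfiable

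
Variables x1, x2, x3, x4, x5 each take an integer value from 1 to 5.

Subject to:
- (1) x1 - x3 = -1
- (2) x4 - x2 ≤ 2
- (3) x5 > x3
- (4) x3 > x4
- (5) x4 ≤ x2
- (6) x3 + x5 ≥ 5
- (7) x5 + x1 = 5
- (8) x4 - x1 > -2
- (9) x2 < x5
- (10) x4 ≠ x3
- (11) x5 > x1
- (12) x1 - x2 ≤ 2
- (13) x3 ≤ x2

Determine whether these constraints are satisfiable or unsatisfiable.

Satisfiable

Take x1 = 1, x2 = 2, x3 = 2, x4 = 1, x5 = 4. Then constraint 1: x1 - x3 = -1; constraint 2: x4 - x2 = -1, and every other listed constraint is also met.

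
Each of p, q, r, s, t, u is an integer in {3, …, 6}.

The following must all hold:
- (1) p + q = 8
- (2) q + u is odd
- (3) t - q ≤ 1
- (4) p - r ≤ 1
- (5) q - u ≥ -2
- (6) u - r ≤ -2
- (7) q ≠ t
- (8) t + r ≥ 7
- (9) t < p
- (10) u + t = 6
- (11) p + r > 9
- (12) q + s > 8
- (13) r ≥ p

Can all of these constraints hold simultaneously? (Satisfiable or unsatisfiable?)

Satisfiable

One satisfying assignment is p = 4, q = 4, r = 6, s = 6, t = 3, u = 3.
For the less obvious constraints — constraint 1: p + q = 8; constraint 3: t - q = -1 — and the others hold by inspection.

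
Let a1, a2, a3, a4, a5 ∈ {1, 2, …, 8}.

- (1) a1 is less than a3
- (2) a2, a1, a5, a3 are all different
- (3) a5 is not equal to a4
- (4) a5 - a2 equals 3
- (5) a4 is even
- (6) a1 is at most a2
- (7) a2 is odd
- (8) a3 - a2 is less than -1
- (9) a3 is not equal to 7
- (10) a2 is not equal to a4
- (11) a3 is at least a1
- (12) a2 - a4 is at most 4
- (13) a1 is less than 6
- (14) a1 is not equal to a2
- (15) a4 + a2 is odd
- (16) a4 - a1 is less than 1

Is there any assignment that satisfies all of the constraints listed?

Satisfiable

Take a1 = 2, a2 = 5, a3 = 3, a4 = 2, a5 = 8. Then constraint 4: a5 - a2 = 3; constraint 8: a3 - a2 = -2; constraint 12: a2 - a4 = 3, and every other listed constraint is also met.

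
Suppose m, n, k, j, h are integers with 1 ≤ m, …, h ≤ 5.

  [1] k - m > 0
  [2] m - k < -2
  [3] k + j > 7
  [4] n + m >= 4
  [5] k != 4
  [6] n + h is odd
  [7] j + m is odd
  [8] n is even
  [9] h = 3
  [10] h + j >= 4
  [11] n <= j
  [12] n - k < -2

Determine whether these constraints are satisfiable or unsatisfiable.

Satisfiable

The assignment m = 2, n = 2, k = 5, j = 3, h = 3 works:
  constraint 1 holds since k - m = 3.
  constraint 2 holds since m - k = -3.
  constraint 3 holds since k + j = 8.
The rest check out directly.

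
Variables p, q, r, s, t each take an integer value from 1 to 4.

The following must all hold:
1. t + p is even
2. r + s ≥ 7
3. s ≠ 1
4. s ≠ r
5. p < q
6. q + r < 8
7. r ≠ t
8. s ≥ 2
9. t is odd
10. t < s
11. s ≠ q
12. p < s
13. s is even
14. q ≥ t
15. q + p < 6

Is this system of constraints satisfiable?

Satisfiable

The assignment p = 1, q = 3, r = 3, s = 4, t = 1 works:
  constraint 2 holds since r + s = 7.
  constraint 6 holds since q + r = 6.
The rest check out directly.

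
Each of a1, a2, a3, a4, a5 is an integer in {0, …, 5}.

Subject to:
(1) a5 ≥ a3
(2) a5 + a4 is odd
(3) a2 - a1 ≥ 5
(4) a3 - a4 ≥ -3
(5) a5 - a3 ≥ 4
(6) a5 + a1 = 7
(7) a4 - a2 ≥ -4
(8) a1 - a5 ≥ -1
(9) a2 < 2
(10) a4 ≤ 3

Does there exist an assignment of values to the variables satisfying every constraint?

Unsatisfiable

Constraints 3, 4, 5, 7, and 8 give a1 − a5 ≥ -1, a5 − a3 ≥ 4, a3 − a4 ≥ -3, a4 − a2 ≥ -4, a2 − a1 ≥ 5.
Adding all 5 inequalities: the left sides telescope to 0, and the right sides sum to (-1) + 4 + (-3) + (-4) + 5 = 1. So 0 ≥ 1, which is false.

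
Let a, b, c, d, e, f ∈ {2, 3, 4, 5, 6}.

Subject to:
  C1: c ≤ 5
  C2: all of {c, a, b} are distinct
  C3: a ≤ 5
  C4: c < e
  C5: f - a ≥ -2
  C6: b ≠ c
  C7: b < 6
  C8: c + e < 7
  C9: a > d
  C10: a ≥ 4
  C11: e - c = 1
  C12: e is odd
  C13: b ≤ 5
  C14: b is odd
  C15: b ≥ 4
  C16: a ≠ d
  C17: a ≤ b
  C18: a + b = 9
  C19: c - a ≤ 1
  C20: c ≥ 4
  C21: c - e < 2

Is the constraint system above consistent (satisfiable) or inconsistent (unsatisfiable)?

Constraints 1, 3, 10, 13, 15, and 20 confine each of c, a, b to the 2 values {4, 5}.
Constraint 2 requires all 3 of them to be distinct, but only 2 values are available — impossible by the pigeonhole principle.

Unsatisfiable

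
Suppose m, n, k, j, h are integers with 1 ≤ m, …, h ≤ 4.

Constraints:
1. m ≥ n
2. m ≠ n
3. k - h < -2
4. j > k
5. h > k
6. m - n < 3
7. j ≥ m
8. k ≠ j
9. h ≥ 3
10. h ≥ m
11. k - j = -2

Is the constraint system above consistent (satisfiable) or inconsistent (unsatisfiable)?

Satisfiable

One satisfying assignment is m = 3, n = 1, k = 1, j = 3, h = 4.
For the less obvious constraints — constraint 3: k - h = -3; constraint 6: m - n = 2; constraint 11: k - j = -2 — and the others hold by inspection.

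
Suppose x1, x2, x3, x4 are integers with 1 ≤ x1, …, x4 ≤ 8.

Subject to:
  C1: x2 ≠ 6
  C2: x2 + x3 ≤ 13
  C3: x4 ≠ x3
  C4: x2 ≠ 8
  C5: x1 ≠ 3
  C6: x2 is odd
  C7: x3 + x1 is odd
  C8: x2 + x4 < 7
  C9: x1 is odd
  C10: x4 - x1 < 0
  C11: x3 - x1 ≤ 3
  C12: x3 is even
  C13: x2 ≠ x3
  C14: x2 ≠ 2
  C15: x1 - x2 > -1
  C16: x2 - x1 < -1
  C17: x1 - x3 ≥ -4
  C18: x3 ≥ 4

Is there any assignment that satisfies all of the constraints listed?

Satisfiable

One satisfying assignment is x1 = 5, x2 = 3, x3 = 8, x4 = 3.
For the less obvious constraints — constraint 2: x2 + x3 = 11; constraint 8: x2 + x4 = 6; constraint 10: x4 - x1 = -2 — and the others hold by inspection.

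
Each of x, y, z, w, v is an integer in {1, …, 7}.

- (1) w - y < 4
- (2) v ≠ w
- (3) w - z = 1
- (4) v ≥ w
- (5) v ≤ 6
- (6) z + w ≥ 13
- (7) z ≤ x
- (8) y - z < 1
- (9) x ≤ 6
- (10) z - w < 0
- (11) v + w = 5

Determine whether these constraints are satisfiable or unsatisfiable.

Unsatisfiable

From constraints 7 and 9: z ≤ x ≤ 6. From constraints 4 and 5: w ≤ v ≤ 6. Hence z + w ≤ 12. But constraint 6 requires z + w ≥ 13, and 13 > 12. Contradiction.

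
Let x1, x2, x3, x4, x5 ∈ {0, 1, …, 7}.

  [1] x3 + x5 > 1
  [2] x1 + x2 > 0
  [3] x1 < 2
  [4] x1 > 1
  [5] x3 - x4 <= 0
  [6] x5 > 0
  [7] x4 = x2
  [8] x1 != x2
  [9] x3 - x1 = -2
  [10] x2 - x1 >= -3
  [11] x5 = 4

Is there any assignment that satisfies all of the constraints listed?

Unsatisfiable

From constraint 4: x1 ≥ 2. From constraint 3: x1 ≤ 1. But 1 < 2, so no value of x1 works.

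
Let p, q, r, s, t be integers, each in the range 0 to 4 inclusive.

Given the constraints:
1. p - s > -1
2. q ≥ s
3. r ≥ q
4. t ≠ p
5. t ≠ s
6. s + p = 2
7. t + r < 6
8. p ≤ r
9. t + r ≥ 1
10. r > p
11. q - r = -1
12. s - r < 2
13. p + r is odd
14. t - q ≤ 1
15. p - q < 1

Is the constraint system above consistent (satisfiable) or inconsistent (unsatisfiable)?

Satisfiable

The assignment p = 1, q = 1, r = 2, s = 1, t = 2 works:
  constraint 1 holds since p - s = 0.
  constraint 6 holds since s + p = 2.
The rest check out directly.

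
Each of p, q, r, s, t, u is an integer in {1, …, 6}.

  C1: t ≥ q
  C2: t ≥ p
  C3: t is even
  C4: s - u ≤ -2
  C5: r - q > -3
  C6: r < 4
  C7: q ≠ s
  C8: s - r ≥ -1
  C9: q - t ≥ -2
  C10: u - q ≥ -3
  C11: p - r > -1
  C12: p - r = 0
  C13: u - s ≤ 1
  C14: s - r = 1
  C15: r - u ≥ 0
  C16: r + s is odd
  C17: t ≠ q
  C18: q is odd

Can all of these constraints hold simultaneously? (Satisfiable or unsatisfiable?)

Constraints 4, 8, and 15 give s − r ≥ -1, r − u ≥ 0, u − s ≥ 2.
Adding all 3 inequalities: the left sides telescope to 0, and the right sides sum to (-1) + 0 + 2 = 1. So 0 ≥ 1, which is false.

Unsatisfiable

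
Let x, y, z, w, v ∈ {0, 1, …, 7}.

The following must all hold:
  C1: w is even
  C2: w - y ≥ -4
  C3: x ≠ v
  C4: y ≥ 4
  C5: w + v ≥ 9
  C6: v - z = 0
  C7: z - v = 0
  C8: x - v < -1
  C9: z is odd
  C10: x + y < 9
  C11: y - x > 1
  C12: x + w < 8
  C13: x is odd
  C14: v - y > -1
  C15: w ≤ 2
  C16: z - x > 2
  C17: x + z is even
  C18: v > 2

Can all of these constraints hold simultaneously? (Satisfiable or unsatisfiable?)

Satisfiable

The assignment x = 3, y = 5, z = 7, w = 2, v = 7 works:
  constraint 2 holds since w - y = -3.
  constraint 5 holds since w + v = 9.
The rest check out directly.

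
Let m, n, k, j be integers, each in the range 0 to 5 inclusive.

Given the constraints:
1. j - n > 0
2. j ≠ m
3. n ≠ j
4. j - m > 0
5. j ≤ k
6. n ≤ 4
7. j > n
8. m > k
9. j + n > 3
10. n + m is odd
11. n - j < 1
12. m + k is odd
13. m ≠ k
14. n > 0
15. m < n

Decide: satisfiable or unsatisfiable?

Unsatisfiable

Constraints 5, 7, 8, and 15 give j ≤ k, k < m, m < n, n < j. Chaining: j ≤ k < m < n < j, which forces j < j — impossible.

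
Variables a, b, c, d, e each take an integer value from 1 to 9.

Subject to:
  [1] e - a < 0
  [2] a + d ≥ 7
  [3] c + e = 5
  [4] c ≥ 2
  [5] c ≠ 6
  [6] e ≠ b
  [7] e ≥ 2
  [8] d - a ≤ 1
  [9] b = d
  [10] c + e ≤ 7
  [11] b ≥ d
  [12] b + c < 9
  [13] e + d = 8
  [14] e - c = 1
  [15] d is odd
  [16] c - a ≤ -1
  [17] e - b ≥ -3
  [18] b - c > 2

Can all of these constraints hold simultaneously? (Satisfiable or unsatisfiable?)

Setting (a, b, c, d, e) = (4, 5, 2, 5, 3) satisfies everything: constraint 1: e - a = -1; constraint 2: a + d = 9, and the others follow.

Satisfiable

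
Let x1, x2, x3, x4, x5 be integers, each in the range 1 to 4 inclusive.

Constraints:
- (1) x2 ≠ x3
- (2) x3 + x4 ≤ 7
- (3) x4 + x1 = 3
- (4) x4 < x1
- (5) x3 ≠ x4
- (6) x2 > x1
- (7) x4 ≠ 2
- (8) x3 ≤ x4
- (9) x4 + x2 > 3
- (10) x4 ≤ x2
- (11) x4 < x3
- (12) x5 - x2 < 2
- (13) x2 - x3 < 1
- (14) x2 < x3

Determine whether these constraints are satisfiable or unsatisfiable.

Unsatisfiable

Constraints 4, 6, 8, and 14 give x3 ≤ x4, x4 < x1, x1 < x2, x2 < x3. Chaining: x3 ≤ x4 < x1 < x2 < x3, which forces x3 < x3 — impossible.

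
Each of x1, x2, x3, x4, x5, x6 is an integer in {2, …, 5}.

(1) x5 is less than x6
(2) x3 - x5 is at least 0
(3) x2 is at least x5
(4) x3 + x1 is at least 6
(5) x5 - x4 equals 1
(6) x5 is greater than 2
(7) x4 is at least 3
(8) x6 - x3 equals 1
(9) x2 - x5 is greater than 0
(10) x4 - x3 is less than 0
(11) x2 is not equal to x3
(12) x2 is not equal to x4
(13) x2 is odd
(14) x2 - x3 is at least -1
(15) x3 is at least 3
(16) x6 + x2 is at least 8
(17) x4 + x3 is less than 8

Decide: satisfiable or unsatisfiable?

The assignment x1 = 4, x2 = 5, x3 = 4, x4 = 3, x5 = 4, x6 = 5 works:
  constraint 2 holds since x3 - x5 = 0.
  constraint 4 holds since x3 + x1 = 8.
The rest check out directly.

Satisfiable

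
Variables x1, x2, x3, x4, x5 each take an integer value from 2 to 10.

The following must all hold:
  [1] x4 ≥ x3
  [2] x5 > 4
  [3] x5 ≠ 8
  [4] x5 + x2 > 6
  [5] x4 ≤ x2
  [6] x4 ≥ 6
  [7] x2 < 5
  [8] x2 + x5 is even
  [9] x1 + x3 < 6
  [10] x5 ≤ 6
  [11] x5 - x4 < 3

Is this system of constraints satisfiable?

Unsatisfiable

From constraints 5 and 6: x2 ≥ x4 and x4 ≥ 6, so x2 ≥ 6. From constraint 7: x2 ≤ 4. But 4 < 6, so no value of x2 works.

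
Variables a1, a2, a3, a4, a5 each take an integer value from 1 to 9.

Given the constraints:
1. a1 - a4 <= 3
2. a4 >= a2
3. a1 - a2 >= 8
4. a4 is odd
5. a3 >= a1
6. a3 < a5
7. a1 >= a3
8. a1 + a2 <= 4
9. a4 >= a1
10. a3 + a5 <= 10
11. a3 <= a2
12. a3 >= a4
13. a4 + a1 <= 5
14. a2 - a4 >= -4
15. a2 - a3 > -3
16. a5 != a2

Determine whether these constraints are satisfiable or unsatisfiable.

Unsatisfiable

Constraints 1, 3, and 14 give a2 − a4 ≥ -4, a4 − a1 ≥ -3, a1 − a2 ≥ 8.
Adding all 3 inequalities: the left sides telescope to 0, and the right sides sum to (-4) + (-3) + 8 = 1. So 0 ≥ 1, which is false.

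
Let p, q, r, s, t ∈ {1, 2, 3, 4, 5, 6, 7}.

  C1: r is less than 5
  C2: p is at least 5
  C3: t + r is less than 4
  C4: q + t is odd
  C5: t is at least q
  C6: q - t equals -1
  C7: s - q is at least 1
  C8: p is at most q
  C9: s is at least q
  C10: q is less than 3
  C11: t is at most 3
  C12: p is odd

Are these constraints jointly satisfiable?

From constraints 2 and 8: q ≥ p and p ≥ 5, so q ≥ 5. From constraints 5 and 11: q ≤ t and t ≤ 3, so q ≤ 3. But 3 < 5, so no value of q works.

Unsatisfiable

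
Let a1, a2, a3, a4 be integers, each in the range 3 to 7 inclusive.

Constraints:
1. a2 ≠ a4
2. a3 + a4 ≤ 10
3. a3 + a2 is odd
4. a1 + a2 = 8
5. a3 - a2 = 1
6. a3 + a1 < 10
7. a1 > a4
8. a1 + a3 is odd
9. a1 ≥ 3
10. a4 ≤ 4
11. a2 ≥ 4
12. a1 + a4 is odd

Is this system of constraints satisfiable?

Satisfiable

Setting (a1, a2, a3, a4) = (4, 4, 5, 3) satisfies everything: constraint 2: a3 + a4 = 8; constraint 4: a1 + a2 = 8; constraint 5: a3 - a2 = 1, and the others follow.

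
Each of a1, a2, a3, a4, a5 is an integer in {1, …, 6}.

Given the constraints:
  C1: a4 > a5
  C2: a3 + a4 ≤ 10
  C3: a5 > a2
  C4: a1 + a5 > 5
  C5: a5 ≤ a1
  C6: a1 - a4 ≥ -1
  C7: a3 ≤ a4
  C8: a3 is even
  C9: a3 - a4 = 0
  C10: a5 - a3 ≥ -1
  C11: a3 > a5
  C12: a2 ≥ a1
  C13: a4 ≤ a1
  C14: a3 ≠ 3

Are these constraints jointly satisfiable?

Constraints 3, 7, 11, 12, and 13 give a4 ≤ a1, a1 ≤ a2, a2 < a5, a5 < a3, a3 ≤ a4. Chaining: a4 ≤ a1 ≤ a2 < a5 < a3 ≤ a4, which forces a4 < a4 — impossible.

Unsatisfiable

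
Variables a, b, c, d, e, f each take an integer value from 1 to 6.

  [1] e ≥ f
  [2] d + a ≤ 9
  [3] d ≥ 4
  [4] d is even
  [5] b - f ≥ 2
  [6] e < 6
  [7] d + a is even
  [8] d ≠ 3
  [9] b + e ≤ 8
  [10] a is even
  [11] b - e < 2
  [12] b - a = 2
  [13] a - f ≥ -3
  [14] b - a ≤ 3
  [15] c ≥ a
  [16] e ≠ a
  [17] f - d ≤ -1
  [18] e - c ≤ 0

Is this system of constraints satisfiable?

Satisfiable

Setting (a, b, c, d, e, f) = (2, 4, 6, 6, 3, 2) satisfies everything: constraint 2: d + a = 8; constraint 5: b - f = 2; constraint 9: b + e = 7, and the others follow.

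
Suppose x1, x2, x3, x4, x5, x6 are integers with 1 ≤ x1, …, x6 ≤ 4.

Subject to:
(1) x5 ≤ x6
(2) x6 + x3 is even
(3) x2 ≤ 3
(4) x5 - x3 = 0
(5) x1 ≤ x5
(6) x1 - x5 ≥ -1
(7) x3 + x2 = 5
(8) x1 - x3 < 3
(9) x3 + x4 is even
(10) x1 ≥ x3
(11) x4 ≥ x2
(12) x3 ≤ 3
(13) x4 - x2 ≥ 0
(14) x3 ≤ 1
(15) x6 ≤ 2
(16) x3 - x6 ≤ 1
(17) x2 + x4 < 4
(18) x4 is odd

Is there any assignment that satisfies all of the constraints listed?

From constraint 14: x3 ≤ 1. From constraint 3: x2 ≤ 3. Hence x3 + x2 ≤ 4. But constraint 7 requires x3 + x2 = 5, and 5 > 4. Contradiction.

Unsatisfiable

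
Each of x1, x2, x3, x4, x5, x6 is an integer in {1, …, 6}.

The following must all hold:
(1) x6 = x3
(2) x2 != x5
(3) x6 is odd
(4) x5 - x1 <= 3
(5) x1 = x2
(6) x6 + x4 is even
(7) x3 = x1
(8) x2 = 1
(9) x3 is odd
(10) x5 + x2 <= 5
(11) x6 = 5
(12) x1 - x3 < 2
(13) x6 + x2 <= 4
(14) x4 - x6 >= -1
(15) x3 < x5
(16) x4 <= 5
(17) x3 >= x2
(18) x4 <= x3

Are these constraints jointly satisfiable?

Unsatisfiable

Constraint 11 fixes x6 = 5 and constraint 8 fixes x2 = 1. Constraints 1, 5, and 7 give x6 = x3 = x1 = x2, so x6 = x2. But 5 ≠ 1 — contradiction.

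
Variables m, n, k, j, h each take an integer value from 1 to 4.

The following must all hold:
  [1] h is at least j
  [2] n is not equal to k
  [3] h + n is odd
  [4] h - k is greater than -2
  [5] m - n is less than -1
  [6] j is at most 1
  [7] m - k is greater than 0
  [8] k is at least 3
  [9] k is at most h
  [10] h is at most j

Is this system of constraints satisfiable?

Unsatisfiable

From constraints 8 and 9: h ≥ k and k ≥ 3, so h ≥ 3. From constraints 6 and 10: h ≤ j and j ≤ 1, so h ≤ 1. But 1 < 3, so no value of h works.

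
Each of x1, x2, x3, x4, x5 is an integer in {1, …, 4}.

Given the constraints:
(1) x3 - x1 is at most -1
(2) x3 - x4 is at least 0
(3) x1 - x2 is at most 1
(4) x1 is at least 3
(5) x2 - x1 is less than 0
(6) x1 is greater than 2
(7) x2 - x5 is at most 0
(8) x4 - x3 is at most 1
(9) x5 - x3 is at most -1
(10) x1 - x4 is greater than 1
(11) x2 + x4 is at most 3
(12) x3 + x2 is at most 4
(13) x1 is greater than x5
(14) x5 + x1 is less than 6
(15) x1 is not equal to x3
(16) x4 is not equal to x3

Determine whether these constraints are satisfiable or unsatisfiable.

Unsatisfiable

Constraints 1, 3, 7, and 9 give x5 − x2 ≥ 0, x2 − x1 ≥ -1, x1 − x3 ≥ 1, x3 − x5 ≥ 1.
Adding all 4 inequalities: the left sides telescope to 0, and the right sides sum to 0 + (-1) + 1 + 1 = 1. So 0 ≥ 1, which is false.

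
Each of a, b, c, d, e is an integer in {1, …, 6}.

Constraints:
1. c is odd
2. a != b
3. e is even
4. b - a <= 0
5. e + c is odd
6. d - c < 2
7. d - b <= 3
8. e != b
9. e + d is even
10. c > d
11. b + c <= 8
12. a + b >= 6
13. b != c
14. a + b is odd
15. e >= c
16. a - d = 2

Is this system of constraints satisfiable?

Satisfiable

Take a = 6, b = 3, c = 5, d = 4, e = 6. Then constraint 4: b - a = -3; constraint 6: d - c = -1, and every other listed constraint is also met.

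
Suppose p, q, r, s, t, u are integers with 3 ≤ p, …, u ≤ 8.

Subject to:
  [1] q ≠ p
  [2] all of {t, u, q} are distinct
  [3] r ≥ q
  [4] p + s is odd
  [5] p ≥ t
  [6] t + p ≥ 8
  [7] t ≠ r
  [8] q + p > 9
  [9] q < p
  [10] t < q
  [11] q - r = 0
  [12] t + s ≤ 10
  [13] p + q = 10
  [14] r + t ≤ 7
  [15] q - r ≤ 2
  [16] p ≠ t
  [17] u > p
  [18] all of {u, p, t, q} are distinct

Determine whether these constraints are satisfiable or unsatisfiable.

Satisfiable

Setting (p, q, r, s, t, u) = (6, 4, 4, 5, 3, 7) satisfies everything: constraint 6: t + p = 9; constraint 8: q + p = 10; constraint 11: q - r = 0, and the others follow.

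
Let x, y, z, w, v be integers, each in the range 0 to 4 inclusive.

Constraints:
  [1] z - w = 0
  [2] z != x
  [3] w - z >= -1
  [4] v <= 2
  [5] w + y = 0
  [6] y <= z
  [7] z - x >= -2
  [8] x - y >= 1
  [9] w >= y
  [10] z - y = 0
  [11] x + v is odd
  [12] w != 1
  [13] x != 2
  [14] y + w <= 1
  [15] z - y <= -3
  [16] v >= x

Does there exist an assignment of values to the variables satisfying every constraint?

Unsatisfiable

Constraints 7, 8, and 15 give y − z ≥ 3, z − x ≥ -2, x − y ≥ 1.
Adding all 3 inequalities: the left sides telescope to 0, and the right sides sum to 3 + (-2) + 1 = 2. So 0 ≥ 2, which is false.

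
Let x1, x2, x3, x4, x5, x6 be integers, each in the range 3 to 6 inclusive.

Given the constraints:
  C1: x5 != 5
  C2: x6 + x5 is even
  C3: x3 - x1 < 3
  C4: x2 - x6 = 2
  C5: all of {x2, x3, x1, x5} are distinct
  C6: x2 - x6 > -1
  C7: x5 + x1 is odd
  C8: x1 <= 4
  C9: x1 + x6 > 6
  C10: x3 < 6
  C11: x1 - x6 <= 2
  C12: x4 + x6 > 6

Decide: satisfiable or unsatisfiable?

Satisfiable

Try x1 = 3, x2 = 6, x3 = 5, x4 = 5, x5 = 4, x6 = 4.
Check constraint 3: x3 - x1 = 2; constraint 4: x2 - x6 = 2. The remaining constraints are straightforward to verify.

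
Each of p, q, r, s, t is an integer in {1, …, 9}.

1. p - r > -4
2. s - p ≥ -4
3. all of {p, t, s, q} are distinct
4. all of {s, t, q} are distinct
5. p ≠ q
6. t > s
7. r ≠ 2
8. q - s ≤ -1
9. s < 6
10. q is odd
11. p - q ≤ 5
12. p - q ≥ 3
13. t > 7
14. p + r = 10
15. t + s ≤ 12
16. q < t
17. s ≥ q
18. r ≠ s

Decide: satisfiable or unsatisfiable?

Try p = 4, q = 1, r = 6, s = 3, t = 8.
Check constraint 1: p - r = -2; constraint 2: s - p = -1; constraint 8: q - s = -2. The remaining constraints are straightforward to verify.

Satisfiable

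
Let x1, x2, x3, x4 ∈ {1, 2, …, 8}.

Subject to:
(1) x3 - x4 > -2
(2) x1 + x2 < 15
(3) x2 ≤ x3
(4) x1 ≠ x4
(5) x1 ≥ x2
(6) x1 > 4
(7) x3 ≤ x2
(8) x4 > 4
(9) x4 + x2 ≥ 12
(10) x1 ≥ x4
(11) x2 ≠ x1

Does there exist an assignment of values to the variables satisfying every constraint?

The assignment x1 = 7, x2 = 6, x3 = 6, x4 = 6 works:
  constraint 1 holds since x3 - x4 = 0.
  constraint 2 holds since x1 + x2 = 13.
  constraint 9 holds since x4 + x2 = 12.
The rest check out directly.

Satisfiable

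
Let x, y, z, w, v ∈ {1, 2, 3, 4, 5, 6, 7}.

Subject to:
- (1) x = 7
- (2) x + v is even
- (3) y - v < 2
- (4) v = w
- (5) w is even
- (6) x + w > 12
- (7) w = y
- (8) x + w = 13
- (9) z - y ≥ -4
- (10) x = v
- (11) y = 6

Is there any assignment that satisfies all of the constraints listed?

Unsatisfiable

Constraint 1 fixes x = 7 and constraint 11 fixes y = 6. Constraints 4, 7, and 10 give x = v = w = y, so x = y. But 7 ≠ 6 — contradiction.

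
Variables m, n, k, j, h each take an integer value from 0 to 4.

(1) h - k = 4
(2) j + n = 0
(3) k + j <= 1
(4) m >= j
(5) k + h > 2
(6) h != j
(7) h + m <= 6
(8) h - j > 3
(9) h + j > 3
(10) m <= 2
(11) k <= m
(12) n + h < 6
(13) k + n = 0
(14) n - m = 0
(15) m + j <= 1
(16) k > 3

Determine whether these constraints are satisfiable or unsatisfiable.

From constraint 16: k ≥ 4. From constraints 10 and 11: k ≤ m and m ≤ 2, so k ≤ 2. But 2 < 4, so no value of k works.

Unsatisfiable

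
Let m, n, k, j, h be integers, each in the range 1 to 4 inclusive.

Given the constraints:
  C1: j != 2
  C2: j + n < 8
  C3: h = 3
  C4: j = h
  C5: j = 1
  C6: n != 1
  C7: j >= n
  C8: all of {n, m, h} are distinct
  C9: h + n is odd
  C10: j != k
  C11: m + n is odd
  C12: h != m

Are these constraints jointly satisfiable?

Unsatisfiable

Constraint 5 fixes j = 1 and constraint 3 fixes h = 3, but constraint 4 requires j = h. Since 1 ≠ 3, contradiction.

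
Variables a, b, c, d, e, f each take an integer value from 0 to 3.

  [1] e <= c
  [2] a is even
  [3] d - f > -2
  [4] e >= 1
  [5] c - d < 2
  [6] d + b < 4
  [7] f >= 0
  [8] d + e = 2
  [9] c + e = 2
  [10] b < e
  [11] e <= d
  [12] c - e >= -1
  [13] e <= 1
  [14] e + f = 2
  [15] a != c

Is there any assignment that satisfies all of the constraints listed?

Setting (a, b, c, d, e, f) = (2, 0, 1, 1, 1, 1) satisfies everything: constraint 3: d - f = 0; constraint 5: c - d = 0; constraint 6: d + b = 1, and the others follow.

Satisfiable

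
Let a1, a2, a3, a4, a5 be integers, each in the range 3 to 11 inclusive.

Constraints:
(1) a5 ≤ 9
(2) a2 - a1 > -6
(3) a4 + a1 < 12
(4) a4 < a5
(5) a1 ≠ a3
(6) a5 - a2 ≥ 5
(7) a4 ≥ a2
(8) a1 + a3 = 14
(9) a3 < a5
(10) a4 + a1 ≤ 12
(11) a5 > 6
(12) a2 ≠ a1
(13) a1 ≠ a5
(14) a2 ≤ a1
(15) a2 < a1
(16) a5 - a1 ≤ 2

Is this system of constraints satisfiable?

Satisfiable

One satisfying assignment is a1 = 8, a2 = 3, a3 = 6, a4 = 3, a5 = 9.
For the less obvious constraints — constraint 2: a2 - a1 = -5; constraint 3: a4 + a1 = 11; constraint 6: a5 - a2 = 6 — and the others hold by inspection.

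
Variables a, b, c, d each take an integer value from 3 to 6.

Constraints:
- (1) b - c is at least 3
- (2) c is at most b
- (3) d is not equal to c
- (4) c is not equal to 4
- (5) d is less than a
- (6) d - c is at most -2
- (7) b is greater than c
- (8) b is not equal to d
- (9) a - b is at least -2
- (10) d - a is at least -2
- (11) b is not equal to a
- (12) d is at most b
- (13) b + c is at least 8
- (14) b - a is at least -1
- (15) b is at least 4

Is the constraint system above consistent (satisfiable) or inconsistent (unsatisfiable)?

Constraints 1, 6, 9, and 10 give c − d ≥ 2, d − a ≥ -2, a − b ≥ -2, b − c ≥ 3.
Adding all 4 inequalities: the left sides telescope to 0, and the right sides sum to 2 + (-2) + (-2) + 3 = 1. So 0 ≥ 1, which is false.

Unsatisfiable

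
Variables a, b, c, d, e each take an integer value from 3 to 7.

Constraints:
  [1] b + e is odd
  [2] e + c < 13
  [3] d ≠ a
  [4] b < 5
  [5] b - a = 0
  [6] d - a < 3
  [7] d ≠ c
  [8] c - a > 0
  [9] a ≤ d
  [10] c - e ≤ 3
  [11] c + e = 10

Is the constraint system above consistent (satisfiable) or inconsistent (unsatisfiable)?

Satisfiable

Try a = 3, b = 3, c = 6, d = 4, e = 4.
Check constraint 2: e + c = 10; constraint 5: b - a = 0; constraint 6: d - a = 1. The remaining constraints are straightforward to verify.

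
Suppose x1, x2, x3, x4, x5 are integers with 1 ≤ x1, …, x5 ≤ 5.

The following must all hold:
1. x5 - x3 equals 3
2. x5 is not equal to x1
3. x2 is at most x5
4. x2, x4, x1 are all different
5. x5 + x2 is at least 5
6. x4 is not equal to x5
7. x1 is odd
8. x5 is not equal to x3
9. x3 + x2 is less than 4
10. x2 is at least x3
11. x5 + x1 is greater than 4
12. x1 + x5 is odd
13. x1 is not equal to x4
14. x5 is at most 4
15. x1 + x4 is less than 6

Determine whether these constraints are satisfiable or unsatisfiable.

Try x1 = 3, x2 = 1, x3 = 1, x4 = 2, x5 = 4.
Check constraint 1: x5 - x3 = 3; constraint 5: x5 + x2 = 5; constraint 9: x3 + x2 = 2. The remaining constraints are straightforward to verify.

Satisfiable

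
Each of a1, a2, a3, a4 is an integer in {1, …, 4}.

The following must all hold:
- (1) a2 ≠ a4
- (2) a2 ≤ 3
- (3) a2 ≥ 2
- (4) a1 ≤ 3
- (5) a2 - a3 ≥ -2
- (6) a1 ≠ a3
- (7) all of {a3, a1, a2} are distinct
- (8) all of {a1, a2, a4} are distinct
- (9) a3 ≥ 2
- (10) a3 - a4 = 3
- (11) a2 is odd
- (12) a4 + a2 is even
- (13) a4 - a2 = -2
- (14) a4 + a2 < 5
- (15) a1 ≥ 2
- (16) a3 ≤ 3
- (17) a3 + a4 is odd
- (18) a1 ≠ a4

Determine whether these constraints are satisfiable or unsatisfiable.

Constraints 2, 3, 4, 9, 15, and 16 confine each of a3, a1, a2 to the 2 values {2, 3}.
Constraint 7 requires all 3 of them to be distinct, but only 2 values are available — impossible by the pigeonhole principle.

Unsatisfiable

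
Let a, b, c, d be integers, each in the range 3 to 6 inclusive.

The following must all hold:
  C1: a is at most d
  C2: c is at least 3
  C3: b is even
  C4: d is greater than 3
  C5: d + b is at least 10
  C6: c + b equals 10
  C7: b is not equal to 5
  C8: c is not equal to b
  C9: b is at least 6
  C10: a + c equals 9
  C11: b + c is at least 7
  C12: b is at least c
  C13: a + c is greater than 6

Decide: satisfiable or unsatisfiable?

Satisfiable

Take a = 5, b = 6, c = 4, d = 6. Then constraint 5: d + b = 12; constraint 6: c + b = 10; constraint 10: a + c = 9, and every other listed constraint is also met.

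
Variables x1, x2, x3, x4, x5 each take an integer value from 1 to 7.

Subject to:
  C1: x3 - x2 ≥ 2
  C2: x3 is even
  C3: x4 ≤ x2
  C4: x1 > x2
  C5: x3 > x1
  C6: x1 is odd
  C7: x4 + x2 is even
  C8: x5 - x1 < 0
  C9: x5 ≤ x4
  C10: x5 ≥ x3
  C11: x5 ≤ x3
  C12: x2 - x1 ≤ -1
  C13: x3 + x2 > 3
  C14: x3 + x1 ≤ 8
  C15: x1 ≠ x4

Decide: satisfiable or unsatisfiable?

Unsatisfiable

Constraints 3, 5, 9, 10, and 12 give x5 ≤ x4, x4 ≤ x2, x2 < x1, x1 < x3, x3 ≤ x5. Chaining: x5 ≤ x4 ≤ x2 < x1 < x3 ≤ x5, which forces x5 < x5 — impossible.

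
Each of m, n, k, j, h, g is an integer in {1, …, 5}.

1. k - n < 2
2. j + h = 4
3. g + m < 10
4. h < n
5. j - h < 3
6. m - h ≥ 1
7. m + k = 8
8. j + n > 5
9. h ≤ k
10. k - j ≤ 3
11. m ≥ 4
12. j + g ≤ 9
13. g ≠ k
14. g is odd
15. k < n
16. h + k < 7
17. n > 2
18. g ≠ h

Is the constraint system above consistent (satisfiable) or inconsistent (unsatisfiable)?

Satisfiable

Try m = 4, n = 5, k = 4, j = 2, h = 2, g = 5.
Check constraint 1: k - n = -1; constraint 2: j + h = 4; constraint 3: g + m = 9. The remaining constraints are straightforward to verify.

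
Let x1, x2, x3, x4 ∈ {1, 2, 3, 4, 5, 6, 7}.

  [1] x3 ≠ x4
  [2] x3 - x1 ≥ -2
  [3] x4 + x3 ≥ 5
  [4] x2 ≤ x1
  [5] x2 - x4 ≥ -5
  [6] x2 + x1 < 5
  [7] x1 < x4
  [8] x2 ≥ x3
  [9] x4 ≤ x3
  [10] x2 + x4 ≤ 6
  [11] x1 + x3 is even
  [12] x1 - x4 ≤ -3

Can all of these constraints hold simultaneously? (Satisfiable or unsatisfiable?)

Constraints 4, 7, 8, and 9 give x4 ≤ x3, x3 ≤ x2, x2 ≤ x1, x1 < x4. Chaining: x4 ≤ x3 ≤ x2 ≤ x1 < x4, which forces x4 < x4 — impossible.

Unsatisfiable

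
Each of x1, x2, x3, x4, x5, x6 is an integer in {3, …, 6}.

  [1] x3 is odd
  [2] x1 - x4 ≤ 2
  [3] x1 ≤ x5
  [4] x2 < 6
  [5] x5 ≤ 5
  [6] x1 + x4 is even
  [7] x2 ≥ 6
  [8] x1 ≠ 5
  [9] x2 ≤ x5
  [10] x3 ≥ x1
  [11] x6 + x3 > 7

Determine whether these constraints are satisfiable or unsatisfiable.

Unsatisfiable

From constraints 7 and 9: x5 ≥ x2 and x2 ≥ 6, so x5 ≥ 6. From constraint 5: x5 ≤ 5. But 5 < 6, so no value of x5 works.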